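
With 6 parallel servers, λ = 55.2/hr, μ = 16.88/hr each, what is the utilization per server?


ρ = λ/(cμ) = 55.2/(6·16.88) = 55.2/101.28 = 0.5450

Final: 0.5450


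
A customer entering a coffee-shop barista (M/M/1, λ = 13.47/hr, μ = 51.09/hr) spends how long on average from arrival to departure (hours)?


W = 1/(μ−λ) = 1/(51.09 − 13.47) = 1/37.62 = 0.02658 hr

Final: 0.02658 hr


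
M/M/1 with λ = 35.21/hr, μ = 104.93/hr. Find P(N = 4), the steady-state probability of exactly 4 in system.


ρ = 35.21/104.93 = 0.3356
P_n = (1−ρ)·ρ^n = (1 − 0.3356)·0.3356^4 = 0.6644·0.012678 = 0.008424

Final: 0.008424


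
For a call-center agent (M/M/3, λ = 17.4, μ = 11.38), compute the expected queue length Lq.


a = λ/μ = 1.5290; ρ = a/3 = 0.5097
P₀ = 0.203545
Lq = P₀·a^c·ρ / (c!·(1−ρ)²) = 0.203545·3.57455·0.5097/(6·0.24043)
= 0.25706

Final: 0.25706


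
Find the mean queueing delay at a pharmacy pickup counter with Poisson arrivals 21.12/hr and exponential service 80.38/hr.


ρ = 21.12/80.38 = 0.2628
Wq = ρ/(μ−λ) = 0.2628/(80.38 − 21.12) = 0.2628/59.26 = 0.004434 hr

Final: 0.004434 hr


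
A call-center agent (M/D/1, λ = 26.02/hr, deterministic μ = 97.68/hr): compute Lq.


ρ = 26.02/97.68 = 0.2664
M/D/1: Lq = ρ²/(2(1−ρ)) = 0.07096/(2·0.7336) = 0.04836

Final: 0.04836


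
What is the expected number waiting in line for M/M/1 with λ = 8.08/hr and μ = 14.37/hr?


ρ = 8.08/14.37 = 0.5623
Lq = ρ²/(1−ρ) = 0.3162/0.4377 = 0.7223

Final: 0.7223


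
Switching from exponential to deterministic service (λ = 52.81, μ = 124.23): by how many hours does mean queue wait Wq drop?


ρ = 52.81/124.23 = 0.4251
Wq(M/M/1) = ρ/(μ−λ) = 0.4251/71.42 = 0.005952 hr
Wq(M/D/1) = ρ/(2(μ−λ)) = 0.002976 hr
Savings = 0.005952 − 0.002976 = 0.002976 hr

Final: 0.002976 hr


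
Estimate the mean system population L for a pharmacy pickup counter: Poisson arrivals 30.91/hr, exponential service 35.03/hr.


ρ = λ/μ = 30.91/35.03 = 0.8824
L = ρ/(1−ρ) = 0.8824/(1 − 0.8824) = 0.8824/0.1176 = 7.5024

Final: 7.5024


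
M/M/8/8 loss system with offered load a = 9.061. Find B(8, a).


B(c,a) = (a^c/c!) / Σ_{k=0}^{c} a^k/k!
a^8/8! = 1126.908150
Σ terms (k=0..8): 1.00000 + 9.06100 + 41.05086 + 123.98728 + 280.86219 + 508.97846 + 768.64231 + 994.95257 + 1126.90815 = 3855.442822
B = 1126.908150/3855.442822 = 0.292290

Final: 0.292290


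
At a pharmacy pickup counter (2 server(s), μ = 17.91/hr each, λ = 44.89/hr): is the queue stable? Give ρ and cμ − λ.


Total capacity cμ = 2·17.91 = 35.82/hr
ρ = λ/(cμ) = 44.89/35.82 = 1.2532
Stable ⇔ ρ < 1: NO
Spare capacity = cμ − λ = 35.82 − 44.89 = -9.07/hr

Final: ρ = 1.2532; unstable; margin = -9.07/hr


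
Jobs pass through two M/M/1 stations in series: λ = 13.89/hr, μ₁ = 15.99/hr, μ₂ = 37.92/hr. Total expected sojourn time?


Each node sees arrival rate λ = 13.89/hr (tandem ⇒ throughput preserved).
W₁ = 1/(μ₁−λ) = 1/(15.99−13.89) = 0.47619 hr
W₂ = 1/(μ₂−λ) = 1/(37.92−13.89) = 0.04161 hr
W_total = W₁ + W₂ = 0.47619 + 0.04161 = 0.51781 hr

Final: 0.51781 hr


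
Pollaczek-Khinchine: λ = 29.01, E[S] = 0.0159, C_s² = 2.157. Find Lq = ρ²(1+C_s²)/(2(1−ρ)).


ρ = λ·E[S] = 29.01·0.0159 = 0.4613
Lq = ρ²(1+C_s²)/(2(1−ρ)) = 0.2128·(1+2.157)/(2·0.5387)
= 0.2128·3.1570/1.0775 = 0.62338

Final: 0.62338


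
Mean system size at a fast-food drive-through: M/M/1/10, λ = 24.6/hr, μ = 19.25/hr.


ρ = 24.6/19.25 = 1.2779
L = ρ[1 − (K+1)ρ^K + Kρ^(K+1)] / [(1−ρ)(1−ρ^(K+1))]
Numerator: 1.2779·(1 − 11·11.615656 + 10·14.843903) = 27.688503
Denominator: (-0.2779)·(-13.843903) = 3.847526
L = 27.688503/3.847526 = 7.1964

Final: 7.1964


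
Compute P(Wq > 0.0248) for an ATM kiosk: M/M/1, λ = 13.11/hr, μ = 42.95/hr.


ρ = 13.11/42.95 = 0.3052
P(Wq > t) = ρ·e^{−(μ−λ)t} = 0.3052·e^{−0.7400}
= 0.3052·0.477099 = 0.145629

Final: 0.145629


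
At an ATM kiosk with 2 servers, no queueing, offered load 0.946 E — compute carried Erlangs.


B(2,0.946) = 0.186950 (Erlang-B)
Carried load = a(1 − B) = 0.946·(1 − 0.186950) = 0.946·0.813050 = 0.7691 E

Final: 0.7691 Erlangs


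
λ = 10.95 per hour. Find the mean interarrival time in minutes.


Mean interarrival time = 1/λ = 1/10.95 hour = 0.09132 hour
In minutes: 0.09132 × 60 = 5.4795 min

Final: 5.4795 min


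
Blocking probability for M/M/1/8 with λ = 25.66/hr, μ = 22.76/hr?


ρ = λ/μ = 25.66/22.76 = 1.1274
P_K = (1−ρ)ρ^K/(1−ρ^(K+1)) = (-0.1274·2.610208)/(1 − 2.942792)
= -0.332584/-1.942792 = 0.171189

Final: 0.171189


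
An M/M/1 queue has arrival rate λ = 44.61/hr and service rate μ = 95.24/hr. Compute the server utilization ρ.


ρ = λ/μ = 44.61/95.24 = 0.4684

Final: 0.4684


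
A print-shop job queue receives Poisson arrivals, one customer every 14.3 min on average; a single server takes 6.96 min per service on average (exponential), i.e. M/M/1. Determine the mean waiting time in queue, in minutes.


λ = 60/14.3 = 4.1958 /hr
μ = 60/6.96 = 8.6207 /hr
ρ = λ/μ = 4.1958/8.6207 = 0.4867
Wq = ρ/(μ−λ) = 0.4867/(8.6207−4.1958) = 0.10999 hr
In minutes: 0.10999·60 = 6.600 min

Final: 6.600 min


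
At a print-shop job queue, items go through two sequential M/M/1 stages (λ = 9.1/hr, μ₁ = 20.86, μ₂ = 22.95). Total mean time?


Each node sees arrival rate λ = 9.1/hr (tandem ⇒ throughput preserved).
W₁ = 1/(μ₁−λ) = 1/(20.86−9.1) = 0.08503 hr
W₂ = 1/(μ₂−λ) = 1/(22.95−9.1) = 0.07220 hr
W_total = W₁ + W₂ = 0.08503 + 0.07220 = 0.15724 hr

Final: 0.15724 hr


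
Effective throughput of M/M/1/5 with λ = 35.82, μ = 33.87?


ρ = 1.0576; P_K = (1−ρ)ρ^5/(1−ρ^6) = 0.190828
λ_eff = λ(1 − P_K) = 35.82·(1 − 0.190828) = 35.82·0.809172 = 28.9845 /hr

Final: 28.9845 /hr


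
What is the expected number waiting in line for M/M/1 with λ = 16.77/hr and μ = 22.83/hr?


ρ = 16.77/22.83 = 0.7346
Lq = ρ²/(1−ρ) = 0.5396/0.2654 = 2.0328

Final: 2.0328


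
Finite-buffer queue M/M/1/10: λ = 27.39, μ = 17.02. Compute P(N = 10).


ρ = λ/μ = 27.39/17.02 = 1.6093
P_K = (1−ρ)ρ^K/(1−ρ^(K+1)) = (-0.6093·116.499689)/(1 − 187.480991)
= -70.981303/-186.480991 = 0.380636

Final: 0.380636


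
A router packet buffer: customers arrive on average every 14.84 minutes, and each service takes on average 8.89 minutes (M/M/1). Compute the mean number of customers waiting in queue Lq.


λ = 60/14.84 = 4.0431 /hr
μ = 60/8.89 = 6.7492 /hr
ρ = λ/μ = 4.0431/6.7492 = 0.5991
Lq = ρ²/(1−ρ) = 0.3589/0.4009 = 0.8951

Final: 0.8951


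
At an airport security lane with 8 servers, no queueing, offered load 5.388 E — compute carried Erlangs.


B(8,5.388) = 0.089112 (Erlang-B)
Carried load = a(1 − B) = 5.388·(1 − 0.089112) = 5.388·0.910888 = 4.9079 E

Final: 4.9079 Erlangs


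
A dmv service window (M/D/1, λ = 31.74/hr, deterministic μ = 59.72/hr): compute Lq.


ρ = 31.74/59.72 = 0.5315
M/D/1: Lq = ρ²/(2(1−ρ)) = 0.2825/(2·0.4685) = 0.30145

Final: 0.30145


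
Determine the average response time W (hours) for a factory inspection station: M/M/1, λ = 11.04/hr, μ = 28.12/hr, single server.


W = 1/(μ−λ) = 1/(28.12 − 11.04) = 1/17.08 = 0.05855 hr

Final: 0.05855 hr


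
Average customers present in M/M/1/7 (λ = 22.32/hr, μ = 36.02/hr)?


ρ = 22.32/36.02 = 0.6197
L = ρ[1 − (K+1)ρ^K + Kρ^(K+1)] / [(1−ρ)(1−ρ^(K+1))]
Numerator: 0.6197·(1 − 8·0.035079 + 7·0.021737) = 0.540045
Denominator: (0.3803)·(0.978263) = 0.372077
L = 0.540045/0.372077 = 1.4514

Final: 1.4514


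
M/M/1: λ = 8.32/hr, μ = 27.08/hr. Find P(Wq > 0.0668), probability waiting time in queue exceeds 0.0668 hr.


ρ = 8.32/27.08 = 0.3072
P(Wq > t) = ρ·e^{−(μ−λ)t} = 0.3072·e^{−1.2532}
= 0.3072·0.285599 = 0.087747

Final: 0.087747


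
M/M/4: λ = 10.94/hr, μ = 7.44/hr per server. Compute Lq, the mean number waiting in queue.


a = λ/μ = 1.4704; ρ = a/4 = 0.3676
P₀ = 0.227821
Lq = P₀·a^c·ρ / (c!·(1−ρ)²) = 0.227821·4.67496·0.3676/(24·0.39992)
= 0.04079

Final: 0.04079


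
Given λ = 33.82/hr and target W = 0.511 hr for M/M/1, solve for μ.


W = 1/(μ−λ) ⇒ μ − λ = 1/W = 1/0.511 = 1.9569
μ = λ + 1/W = 33.82 + 1.9569 = 35.7769 per hr

Final: 35.7769 /hr


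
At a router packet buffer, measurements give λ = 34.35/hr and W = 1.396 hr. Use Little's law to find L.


L = λW = 34.35·1.396 = 47.9526

Final: 47.9526


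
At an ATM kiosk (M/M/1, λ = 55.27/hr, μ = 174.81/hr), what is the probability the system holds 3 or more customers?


ρ = 55.27/174.81 = 0.3162
P(N ≥ n) = ρ^n = 0.3162^3 = 0.031606

Final: 0.031606


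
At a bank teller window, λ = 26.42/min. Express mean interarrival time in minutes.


Mean interarrival time = 1/λ = 1/26.42 minute = 0.03785 minute
In minutes: 0.03785 × 1 = 0.03785 min

Final: 0.03785 min


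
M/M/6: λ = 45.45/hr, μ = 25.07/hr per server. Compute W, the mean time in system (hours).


a = 1.8129; ρ = 0.3022; P₀ = 0.163044
Lq = P₀·a^c·ρ/(c!(1−ρ)²) = 0.004988
Wq = Lq/λ = 0.004988/45.45 = 0.0001098 hr
W = Wq + 1/μ = 0.0001098 + 0.03989 = 0.04000 hr

Final: 0.04000 hr


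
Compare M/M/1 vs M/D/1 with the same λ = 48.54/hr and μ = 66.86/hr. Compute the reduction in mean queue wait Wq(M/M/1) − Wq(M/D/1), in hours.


ρ = 48.54/66.86 = 0.7260
Wq(M/M/1) = ρ/(μ−λ) = 0.7260/18.32 = 0.03963 hr
Wq(M/D/1) = ρ/(2(μ−λ)) = 0.01981 hr
Savings = 0.03963 − 0.01981 = 0.01981 hr

Final: 0.01981 hr


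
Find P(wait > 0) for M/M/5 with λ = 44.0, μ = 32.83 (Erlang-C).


a = λ/μ = 1.3402; ρ = a/5 = 0.2680
P₀ = 0.261557 (from M/M/c formula)
C(c,a) = [a^c/(c!(1−ρ))]·P₀ = [4.32423/(120·0.7320)]·0.261557
= 0.04923·0.261557 = 0.012877

Final: 0.012877


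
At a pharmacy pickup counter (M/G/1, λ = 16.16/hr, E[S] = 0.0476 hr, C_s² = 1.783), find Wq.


ρ = λ·E[S] = 16.16·0.0476 = 0.7692
E[S²] = E[S]²(1+C_s²) = 0.0476²·(1+1.783) = 0.006306
Wq = λ·E[S²]/(2(1−ρ)) = 16.16·0.006306/(2·0.2308) = 0.22077 hr

Final: 0.22077 hr


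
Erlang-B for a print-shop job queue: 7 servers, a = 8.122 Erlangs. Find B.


B(c,a) = (a^c/c!) / Σ_{k=0}^{c} a^k/k!
a^7/7! = 462.605040
Σ terms (k=0..7): 1.00000 + 8.12200 + 32.98344 + 89.29717 + 181.31791 + 294.53281 + 398.69925 + 462.60504 = 1468.557617
B = 462.605040/1468.557617 = 0.315006

Final: 0.315006


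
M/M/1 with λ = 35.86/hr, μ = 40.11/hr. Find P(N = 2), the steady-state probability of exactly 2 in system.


ρ = 35.86/40.11 = 0.8940
P_n = (1−ρ)·ρ^n = (1 − 0.8940)·0.8940^2 = 0.1060·0.799310 = 0.084694

Final: 0.084694


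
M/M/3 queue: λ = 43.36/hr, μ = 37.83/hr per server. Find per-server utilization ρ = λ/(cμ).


ρ = λ/(cμ) = 43.36/(3·37.83) = 43.36/113.49 = 0.3821

Final: 0.3821


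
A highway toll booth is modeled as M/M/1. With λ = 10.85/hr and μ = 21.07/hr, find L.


ρ = λ/μ = 10.85/21.07 = 0.5150
L = ρ/(1−ρ) = 0.5150/(1 − 0.5150) = 0.5150/0.4850 = 1.0616

Final: 1.0616


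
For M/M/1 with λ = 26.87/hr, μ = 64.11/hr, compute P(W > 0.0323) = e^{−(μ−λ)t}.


W ~ Exponential(μ−λ) for M/M/1.
μ − λ = 64.11 − 26.87 = 37.2400
P(W > t) = e^{−(μ−λ)t} = e^{−1.2029} = 0.300336

Final: 0.300336


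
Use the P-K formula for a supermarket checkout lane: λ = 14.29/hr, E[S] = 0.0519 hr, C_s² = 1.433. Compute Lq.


ρ = λ·E[S] = 14.29·0.0519 = 0.7417
Lq = ρ²(1+C_s²)/(2(1−ρ)) = 0.5500·(1+1.433)/(2·0.2583)
= 0.5500·2.4330/0.5167 = 2.59003

Final: 2.59003


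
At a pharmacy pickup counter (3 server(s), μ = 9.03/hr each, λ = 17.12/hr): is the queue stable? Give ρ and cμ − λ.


Total capacity cμ = 3·9.03 = 27.09/hr
ρ = λ/(cμ) = 17.12/27.09 = 0.6320
Stable ⇔ ρ < 1: YES
Spare capacity = cμ − λ = 27.09 − 17.12 = 9.97/hr

Final: ρ = 0.6320; stable; margin = 9.97/hr


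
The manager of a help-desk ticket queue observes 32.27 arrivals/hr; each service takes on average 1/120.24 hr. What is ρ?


ρ = λ/μ = 32.27/120.24 = 0.2684

Final: 0.2684


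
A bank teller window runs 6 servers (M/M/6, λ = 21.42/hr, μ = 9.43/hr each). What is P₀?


a = λ/μ = 21.42/9.43 = 2.2715; ρ = a/c = 0.3786
Σ_{k=0}^{5} a^k/k! (terms k=0..5) = 1.00000 + 2.27147 + 2.57980 + 1.95331 + 1.10923 + 0.50392 = 9.41773
Tail: a^6/(6!(1−ρ)) = 137.35569/(720·0.6214) = 0.30699
P₀ = 1/(9.41773 + 0.30699) = 1/9.72472 = 0.102831

Final: 0.102831


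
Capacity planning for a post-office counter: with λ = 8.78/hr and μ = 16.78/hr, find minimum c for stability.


Stability requires cμ > λ ⇔ c > λ/μ.
λ/μ = 8.78/16.78 = 0.5232
Minimum integer c = ⌊0.5232⌋ + 1 = 1
Check: 1·16.78 = 16.78 > 8.78, while 0·16.78 = 0.00 ≤ 8.78

Final: 1 servers


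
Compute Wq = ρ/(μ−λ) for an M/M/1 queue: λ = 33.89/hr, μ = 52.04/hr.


ρ = 33.89/52.04 = 0.6512
Wq = ρ/(μ−λ) = 0.6512/(52.04 − 33.89) = 0.6512/18.15 = 0.03588 hr

Final: 0.03588 hr


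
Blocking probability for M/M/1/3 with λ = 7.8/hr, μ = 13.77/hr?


ρ = λ/μ = 7.8/13.77 = 0.5664
P_K = (1−ρ)ρ^K/(1−ρ^(K+1)) = (0.4336·0.181753)/(1 − 0.102954)
= 0.078799/0.897046 = 0.087843

Final: 0.087843


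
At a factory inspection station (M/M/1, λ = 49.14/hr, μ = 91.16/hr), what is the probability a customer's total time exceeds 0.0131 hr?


W ~ Exponential(μ−λ) for M/M/1.
μ − λ = 91.16 − 49.14 = 42.0200
P(W > t) = e^{−(μ−λ)t} = e^{−0.5505} = 0.576683

Final: 0.576683


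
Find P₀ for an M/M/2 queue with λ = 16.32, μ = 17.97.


a = λ/μ = 16.32/17.97 = 0.9082; ρ = a/c = 0.4541
Σ_{k=0}^{1} a^k/k! (terms k=0..1) = 1.00000 + 0.90818 = 1.90818
Tail: a^2/(2!(1−ρ)) = 0.82479/(2·0.5459) = 0.75543
P₀ = 1/(1.90818 + 0.75543) = 1/2.66361 = 0.375431

Final: 0.375431


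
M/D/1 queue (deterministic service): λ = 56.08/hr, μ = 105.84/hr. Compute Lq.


ρ = 56.08/105.84 = 0.5299
M/D/1: Lq = ρ²/(2(1−ρ)) = 0.2807/(2·0.4701) = 0.29858

Final: 0.29858


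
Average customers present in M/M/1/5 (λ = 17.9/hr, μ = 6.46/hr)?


ρ = 17.9/6.46 = 2.7709
L = ρ[1 − (K+1)ρ^K + Kρ^(K+1)] / [(1−ρ)(1−ρ^(K+1))]
Numerator: 2.7709·(1 − 6·163.343766 + 5·452.608888) = 3557.782503
Denominator: (-1.7709)·(-451.608888) = 799.753201
L = 3557.782503/799.753201 = 4.4486

Final: 4.4486


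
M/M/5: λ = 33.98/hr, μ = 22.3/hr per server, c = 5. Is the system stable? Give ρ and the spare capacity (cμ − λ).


Total capacity cμ = 5·22.3 = 111.50/hr
ρ = λ/(cμ) = 33.98/111.50 = 0.3048
Stable ⇔ ρ < 1: YES
Spare capacity = cμ − λ = 111.50 − 33.98 = 77.52/hr

Final: ρ = 0.3048; stable; margin = 77.52/hr


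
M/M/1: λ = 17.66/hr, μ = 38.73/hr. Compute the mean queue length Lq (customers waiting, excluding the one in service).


ρ = 17.66/38.73 = 0.4560
Lq = ρ²/(1−ρ) = 0.2079/0.5440 = 0.3822

Final: 0.3822


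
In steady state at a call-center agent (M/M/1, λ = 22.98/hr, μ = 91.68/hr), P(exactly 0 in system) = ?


ρ = 22.98/91.68 = 0.2507
P_n = (1−ρ)·ρ^n = (1 − 0.2507)·0.2507^0 = 0.7493·1.000000 = 0.749346

Final: 0.749346


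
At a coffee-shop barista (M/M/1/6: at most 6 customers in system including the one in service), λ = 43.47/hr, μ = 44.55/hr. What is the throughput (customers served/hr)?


ρ = 0.9758; P_K = (1−ρ)ρ^6/(1−ρ^7) = 0.132558
λ_eff = λ(1 − P_K) = 43.47·(1 − 0.132558) = 43.47·0.867442 = 37.7077 /hr

Final: 37.7077 /hr


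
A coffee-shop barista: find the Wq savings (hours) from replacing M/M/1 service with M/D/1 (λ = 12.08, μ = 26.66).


ρ = 12.08/26.66 = 0.4531
Wq(M/M/1) = ρ/(μ−λ) = 0.4531/14.58 = 0.03108 hr
Wq(M/D/1) = ρ/(2(μ−λ)) = 0.01554 hr
Savings = 0.03108 − 0.01554 = 0.01554 hr

Final: 0.01554 hr


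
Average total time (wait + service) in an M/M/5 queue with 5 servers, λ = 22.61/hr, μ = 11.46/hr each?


a = 1.9729; ρ = 0.3946; P₀ = 0.138084
Lq = P₀·a^c·ρ/(c!(1−ρ)²) = 0.03703
Wq = Lq/λ = 0.03703/22.61 = 0.001638 hr
W = Wq + 1/μ = 0.001638 + 0.08726 = 0.08890 hr

Final: 0.08890 hr


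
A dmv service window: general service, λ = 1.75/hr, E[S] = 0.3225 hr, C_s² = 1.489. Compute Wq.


ρ = λ·E[S] = 1.75·0.3225 = 0.5644
E[S²] = E[S]²(1+C_s²) = 0.3225²·(1+1.489) = 0.258872
Wq = λ·E[S²]/(2(1−ρ)) = 1.75·0.258872/(2·0.4356) = 0.51997 hr

Final: 0.51997 hr


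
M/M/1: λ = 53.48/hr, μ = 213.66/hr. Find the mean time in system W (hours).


W = 1/(μ−λ) = 1/(213.66 − 53.48) = 1/160.18 = 0.006243 hr

Final: 0.006243 hr


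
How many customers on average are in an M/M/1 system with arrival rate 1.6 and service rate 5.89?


ρ = λ/μ = 1.6/5.89 = 0.2716
L = ρ/(1−ρ) = 0.2716/(1 − 0.2716) = 0.2716/0.7284 = 0.3730

Final: 0.3730


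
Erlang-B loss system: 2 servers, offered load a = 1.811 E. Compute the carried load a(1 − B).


B(2,1.811) = 0.368437 (Erlang-B)
Carried load = a(1 − B) = 1.811·(1 − 0.368437) = 1.811·0.631563 = 1.1438 E

Final: 1.1438 Erlangs


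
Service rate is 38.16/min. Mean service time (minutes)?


Mean service time = 1/μ = 1/38.16 minute = 0.02621 minute
In minutes: 0.02621 × 1 = 0.02621 min

Final: 0.02621 min


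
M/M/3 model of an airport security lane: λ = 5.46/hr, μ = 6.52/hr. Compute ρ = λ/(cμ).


ρ = λ/(cμ) = 5.46/(3·6.52) = 5.46/19.56 = 0.2791

Final: 0.2791


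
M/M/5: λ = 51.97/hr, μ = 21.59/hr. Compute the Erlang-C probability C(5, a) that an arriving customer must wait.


a = λ/μ = 2.4071; ρ = a/5 = 0.4814
P₀ = 0.088289 (from M/M/c formula)
C(c,a) = [a^c/(c!(1−ρ))]·P₀ = [80.81656/(120·0.5186)]·0.088289
= 1.29870·0.088289 = 0.114660

Final: 0.114660


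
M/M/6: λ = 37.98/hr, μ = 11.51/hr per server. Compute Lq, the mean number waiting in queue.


a = λ/μ = 3.2997; ρ = a/6 = 0.5500
P₀ = 0.035822
Lq = P₀·a^c·ρ / (c!·(1−ρ)²) = 0.035822·1290.85607·0.5500/(720·0.20254)
= 0.17439

Final: 0.17439


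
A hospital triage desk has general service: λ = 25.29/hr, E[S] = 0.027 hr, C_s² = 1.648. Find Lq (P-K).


ρ = λ·E[S] = 25.29·0.027 = 0.6828
Lq = ρ²(1+C_s²)/(2(1−ρ)) = 0.4663·(1+1.648)/(2·0.3172)
= 0.4663·2.6480/0.6343 = 1.94635

Final: 1.94635


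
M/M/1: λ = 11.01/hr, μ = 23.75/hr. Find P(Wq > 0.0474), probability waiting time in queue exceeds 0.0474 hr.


ρ = 11.01/23.75 = 0.4636
P(Wq > t) = ρ·e^{−(μ−λ)t} = 0.4636·e^{−0.6039}
= 0.4636·0.546689 = 0.253433

Final: 0.253433


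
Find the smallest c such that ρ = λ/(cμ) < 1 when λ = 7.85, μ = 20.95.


Stability requires cμ > λ ⇔ c > λ/μ.
λ/μ = 7.85/20.95 = 0.3747
Minimum integer c = ⌊0.3747⌋ + 1 = 1
Check: 1·20.95 = 20.95 > 7.85, while 0·20.95 = 0.00 ≤ 7.85

Final: 1 servers


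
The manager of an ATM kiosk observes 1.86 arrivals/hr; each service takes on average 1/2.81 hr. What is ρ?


ρ = λ/μ = 1.86/2.81 = 0.6619

Final: 0.6619


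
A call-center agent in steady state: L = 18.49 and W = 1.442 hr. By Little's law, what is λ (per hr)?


λ = L/W = 18.49/1.442 = 12.8225 /hr

Final: 12.8225 /hr


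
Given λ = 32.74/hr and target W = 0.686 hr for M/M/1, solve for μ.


W = 1/(μ−λ) ⇒ μ − λ = 1/W = 1/0.686 = 1.4577
μ = λ + 1/W = 32.74 + 1.4577 = 34.1977 per hr

Final: 34.1977 /hr


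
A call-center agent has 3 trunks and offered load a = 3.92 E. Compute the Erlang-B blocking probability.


B(c,a) = (a^c/c!) / Σ_{k=0}^{c} a^k/k!
a^3/3! = 10.039381
Σ terms (k=0..3): 1.00000 + 3.92000 + 7.68320 + 10.03938 = 22.642581
B = 10.039381/22.642581 = 0.443385

Final: 0.443385


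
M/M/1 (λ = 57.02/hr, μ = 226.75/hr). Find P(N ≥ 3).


ρ = 57.02/226.75 = 0.2515
P(N ≥ n) = ρ^n = 0.2515^3 = 0.015902

Final: 0.015902


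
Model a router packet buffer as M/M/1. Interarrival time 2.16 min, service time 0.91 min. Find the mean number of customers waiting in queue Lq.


λ = 60/2.16 = 27.7778 /hr
μ = 60/0.91 = 65.9341 /hr
ρ = λ/μ = 27.7778/65.9341 = 0.4213
Lq = ρ²/(1−ρ) = 0.1775/0.5787 = 0.3067

Final: 0.3067


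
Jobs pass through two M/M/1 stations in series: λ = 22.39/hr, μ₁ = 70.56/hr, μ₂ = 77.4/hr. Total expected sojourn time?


Each node sees arrival rate λ = 22.39/hr (tandem ⇒ throughput preserved).
W₁ = 1/(μ₁−λ) = 1/(70.56−22.39) = 0.02076 hr
W₂ = 1/(μ₂−λ) = 1/(77.4−22.39) = 0.01818 hr
W_total = W₁ + W₂ = 0.02076 + 0.01818 = 0.03894 hr

Final: 0.03894 hr


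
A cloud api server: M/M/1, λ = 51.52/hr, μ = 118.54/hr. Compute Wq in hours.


ρ = 51.52/118.54 = 0.4346
Wq = ρ/(μ−λ) = 0.4346/(118.54 − 51.52) = 0.4346/67.02 = 0.006485 hr

Final: 0.006485 hr


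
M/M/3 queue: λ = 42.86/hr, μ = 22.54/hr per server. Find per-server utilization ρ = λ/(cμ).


ρ = λ/(cμ) = 42.86/(3·22.54) = 42.86/67.62 = 0.6338

Final: 0.6338


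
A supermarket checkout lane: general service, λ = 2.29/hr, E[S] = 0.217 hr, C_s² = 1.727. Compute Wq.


ρ = λ·E[S] = 2.29·0.217 = 0.4969
E[S²] = E[S]²(1+C_s²) = 0.217²·(1+1.727) = 0.128412
Wq = λ·E[S²]/(2(1−ρ)) = 2.29·0.128412/(2·0.5031) = 0.29227 hr

Final: 0.29227 hr


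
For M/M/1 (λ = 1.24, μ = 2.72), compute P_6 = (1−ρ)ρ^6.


ρ = 1.24/2.72 = 0.4559
P_n = (1−ρ)·ρ^n = (1 − 0.4559)·0.4559^6 = 0.5441·0.008977 = 0.004884

Final: 0.004884


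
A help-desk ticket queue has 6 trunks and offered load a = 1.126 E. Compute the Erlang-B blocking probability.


B(c,a) = (a^c/c!) / Σ_{k=0}^{c} a^k/k!
a^6/6! = 0.002831
Σ terms (k=0..6): 1.00000 + 1.12600 + 0.63394 + 0.23794 + 0.06698 + 0.01508 + 0.002831 = 3.082770
B = 0.002831/3.082770 = 0.0009182

Final: 0.0009182


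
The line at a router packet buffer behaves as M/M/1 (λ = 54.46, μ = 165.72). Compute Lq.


ρ = 54.46/165.72 = 0.3286
Lq = ρ²/(1−ρ) = 0.1080/0.6714 = 0.1609

Final: 0.1609


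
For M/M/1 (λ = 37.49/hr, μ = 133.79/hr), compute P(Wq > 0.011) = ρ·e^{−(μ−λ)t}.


ρ = 37.49/133.79 = 0.2802
P(Wq > t) = ρ·e^{−(μ−λ)t} = 0.2802·e^{−1.0593}
= 0.2802·0.346698 = 0.097150

Final: 0.097150


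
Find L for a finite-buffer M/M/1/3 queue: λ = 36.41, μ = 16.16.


ρ = 36.41/16.16 = 2.2531
L = ρ[1 − (K+1)ρ^K + Kρ^(K+1)] / [(1−ρ)(1−ρ^(K+1))]
Numerator: 2.2531·(1 − 4·11.437681 + 3·25.770170) = 73.360266
Denominator: (-1.2531)·(-24.770170) = 31.039353
L = 73.360266/31.039353 = 2.3635

Final: 2.3635


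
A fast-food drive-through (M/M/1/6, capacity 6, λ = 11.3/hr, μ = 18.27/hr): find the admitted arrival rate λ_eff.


ρ = 0.6185; P_K = (1−ρ)ρ^6/(1−ρ^7) = 0.022123
λ_eff = λ(1 − P_K) = 11.3·(1 − 0.022123) = 11.3·0.977877 = 11.0500 /hr

Final: 11.0500 /hr


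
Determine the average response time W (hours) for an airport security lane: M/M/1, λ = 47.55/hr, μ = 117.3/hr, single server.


W = 1/(μ−λ) = 1/(117.3 − 47.55) = 1/69.75 = 0.01434 hr

Final: 0.01434 hr


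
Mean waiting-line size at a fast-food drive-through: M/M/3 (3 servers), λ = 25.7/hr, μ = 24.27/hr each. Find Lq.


a = λ/μ = 1.0589; ρ = a/3 = 0.3530
P₀ = 0.341830
Lq = P₀·a^c·ρ / (c!·(1−ρ)²) = 0.341830·1.18738·0.3530/(6·0.41864)
= 0.05704

Final: 0.05704


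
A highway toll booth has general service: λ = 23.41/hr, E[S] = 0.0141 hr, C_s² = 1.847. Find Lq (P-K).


ρ = λ·E[S] = 23.41·0.0141 = 0.3301
Lq = ρ²(1+C_s²)/(2(1−ρ)) = 0.1090·(1+1.847)/(2·0.6699)
= 0.1090·2.8470/1.3398 = 0.23151

Final: 0.23151


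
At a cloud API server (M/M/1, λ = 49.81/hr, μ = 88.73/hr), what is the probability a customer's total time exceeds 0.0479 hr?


W ~ Exponential(μ−λ) for M/M/1.
μ − λ = 88.73 − 49.81 = 38.9200
P(W > t) = e^{−(μ−λ)t} = e^{−1.8643} = 0.155010

Final: 0.155010


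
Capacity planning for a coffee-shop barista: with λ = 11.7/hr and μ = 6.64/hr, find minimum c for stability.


Stability requires cμ > λ ⇔ c > λ/μ.
λ/μ = 11.7/6.64 = 1.7620
Minimum integer c = ⌊1.7620⌋ + 1 = 2
Check: 2·6.64 = 13.28 > 11.7, while 1·6.64 = 6.64 ≤ 11.7

Final: 2 servers


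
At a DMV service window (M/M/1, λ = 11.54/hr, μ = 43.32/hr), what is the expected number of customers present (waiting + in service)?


ρ = λ/μ = 11.54/43.32 = 0.2664
L = ρ/(1−ρ) = 0.2664/(1 − 0.2664) = 0.2664/0.7336 = 0.3631

Final: 0.3631


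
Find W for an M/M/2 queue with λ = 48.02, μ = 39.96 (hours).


a = 1.2017; ρ = 0.6009; P₀ = 0.249336
Lq = P₀·a^c·ρ/(c!(1−ρ)²) = 0.67896
Wq = Lq/λ = 0.67896/48.02 = 0.01414 hr
W = Wq + 1/μ = 0.01414 + 0.02503 = 0.03916 hr

Final: 0.03916 hr


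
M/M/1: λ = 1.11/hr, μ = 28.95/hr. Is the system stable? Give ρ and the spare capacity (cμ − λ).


Total capacity cμ = 1·28.95 = 28.95/hr
ρ = λ/(cμ) = 1.11/28.95 = 0.03834
Stable ⇔ ρ < 1: YES
Spare capacity = cμ − λ = 28.95 − 1.11 = 27.84/hr

Final: ρ = 0.03834; stable; margin = 27.84/hr


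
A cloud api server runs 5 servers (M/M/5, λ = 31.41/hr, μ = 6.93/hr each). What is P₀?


a = λ/μ = 31.41/6.93 = 4.5325; ρ = a/c = 0.9065
Σ_{k=0}^{4} a^k/k! (terms k=0..4) = 1.00000 + 4.53247 + 10.27163 + 15.51861 + 17.58440 = 48.90711
Tail: a^5/(5!(1−ρ)) = 1912.81738/(120·0.09351) = 170.47099
P₀ = 1/(48.90711 + 170.47099) = 1/219.37810 = 0.004558

Final: 0.004558


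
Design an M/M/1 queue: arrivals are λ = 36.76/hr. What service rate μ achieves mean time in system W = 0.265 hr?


W = 1/(μ−λ) ⇒ μ − λ = 1/W = 1/0.265 = 3.7736
μ = λ + 1/W = 36.76 + 3.7736 = 40.5336 per hr

Final: 40.5336 /hr


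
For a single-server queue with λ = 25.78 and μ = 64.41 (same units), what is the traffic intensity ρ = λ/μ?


ρ = λ/μ = 25.78/64.41 = 0.4002

Final: 0.4002


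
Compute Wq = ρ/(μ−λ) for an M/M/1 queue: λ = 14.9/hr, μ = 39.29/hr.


ρ = 14.9/39.29 = 0.3792
Wq = ρ/(μ−λ) = 0.3792/(39.29 − 14.9) = 0.3792/24.39 = 0.01555 hr

Final: 0.01555 hr


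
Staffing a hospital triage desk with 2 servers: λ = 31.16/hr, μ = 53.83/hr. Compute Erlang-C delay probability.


a = λ/μ = 0.5789; ρ = a/2 = 0.2894
P₀ = 0.551073 (from M/M/c formula)
C(c,a) = [a^c/(c!(1−ρ))]·P₀ = [0.33508/(2·0.7106)]·0.551073
= 0.23578·0.551073 = 0.129933

Final: 0.129933


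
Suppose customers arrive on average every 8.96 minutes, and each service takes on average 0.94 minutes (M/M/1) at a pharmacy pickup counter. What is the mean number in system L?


λ = 60/8.96 = 6.6964 /hr
μ = 60/0.94 = 63.8298 /hr
ρ = λ/μ = 6.6964/63.8298 = 0.1049
L = ρ/(1−ρ) = 0.1049/0.8951 = 0.1172

Final: 0.1172


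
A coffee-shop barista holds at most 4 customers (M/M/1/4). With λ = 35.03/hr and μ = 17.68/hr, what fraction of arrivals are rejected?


ρ = λ/μ = 35.03/17.68 = 1.9813
P_K = (1−ρ)ρ^K/(1−ρ^(K+1)) = (-0.9813·15.411024)/(1 − 30.534399)
= -15.123375/-29.534399 = 0.512060

Final: 0.512060


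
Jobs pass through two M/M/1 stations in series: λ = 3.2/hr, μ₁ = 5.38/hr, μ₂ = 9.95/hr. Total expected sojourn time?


Each node sees arrival rate λ = 3.2/hr (tandem ⇒ throughput preserved).
W₁ = 1/(μ₁−λ) = 1/(5.38−3.2) = 0.45872 hr
W₂ = 1/(μ₂−λ) = 1/(9.95−3.2) = 0.14815 hr
W_total = W₁ + W₂ = 0.45872 + 0.14815 = 0.60686 hr

Final: 0.60686 hr


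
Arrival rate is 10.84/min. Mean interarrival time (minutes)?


Mean interarrival time = 1/λ = 1/10.84 minute = 0.09225 minute
In minutes: 0.09225 × 1 = 0.09225 min

Final: 0.09225 min


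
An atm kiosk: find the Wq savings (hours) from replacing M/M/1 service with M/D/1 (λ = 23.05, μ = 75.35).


ρ = 23.05/75.35 = 0.3059
Wq(M/M/1) = ρ/(μ−λ) = 0.3059/52.30 = 0.005849 hr
Wq(M/D/1) = ρ/(2(μ−λ)) = 0.002925 hr
Savings = 0.005849 − 0.002925 = 0.002925 hr

Final: 0.002925 hr


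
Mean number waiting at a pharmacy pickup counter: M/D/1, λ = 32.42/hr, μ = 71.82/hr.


ρ = 32.42/71.82 = 0.4514
M/D/1: Lq = ρ²/(2(1−ρ)) = 0.2038/(2·0.5486) = 0.18572

Final: 0.18572


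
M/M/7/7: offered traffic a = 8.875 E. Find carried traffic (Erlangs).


B(7,8.875) = 0.355239 (Erlang-B)
Carried load = a(1 − B) = 8.875·(1 − 0.355239) = 8.875·0.644761 = 5.7223 E

Final: 5.7223 Erlangs


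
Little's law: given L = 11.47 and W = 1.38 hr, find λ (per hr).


λ = L/W = 11.47/1.38 = 8.3116 /hr

Final: 8.3116 /hr


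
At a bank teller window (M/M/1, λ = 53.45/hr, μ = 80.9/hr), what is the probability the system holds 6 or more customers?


ρ = 53.45/80.9 = 0.6607
P(N ≥ n) = ρ^n = 0.6607^6 = 0.083175

Final: 0.083175


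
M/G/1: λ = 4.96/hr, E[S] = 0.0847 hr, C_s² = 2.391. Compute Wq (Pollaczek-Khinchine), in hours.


ρ = λ·E[S] = 4.96·0.0847 = 0.4201
E[S²] = E[S]²(1+C_s²) = 0.0847²·(1+2.391) = 0.024327
Wq = λ·E[S²]/(2(1−ρ)) = 4.96·0.024327/(2·0.5799) = 0.10404 hr

Final: 0.10404 hr


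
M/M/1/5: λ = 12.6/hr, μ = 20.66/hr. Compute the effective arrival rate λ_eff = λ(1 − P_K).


ρ = 0.6099; P_K = (1−ρ)ρ^5/(1−ρ^6) = 0.034702
λ_eff = λ(1 − P_K) = 12.6·(1 − 0.034702) = 12.6·0.965298 = 12.1628 /hr

Final: 12.1628 /hr


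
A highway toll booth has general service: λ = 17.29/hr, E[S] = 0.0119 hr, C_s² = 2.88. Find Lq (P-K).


ρ = λ·E[S] = 17.29·0.0119 = 0.2058
Lq = ρ²(1+C_s²)/(2(1−ρ)) = 0.04233·(1+2.88)/(2·0.7942)
= 0.04233·3.8800/1.5885 = 0.10340

Final: 0.10340


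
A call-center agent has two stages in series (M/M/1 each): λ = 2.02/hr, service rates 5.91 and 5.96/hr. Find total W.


Each node sees arrival rate λ = 2.02/hr (tandem ⇒ throughput preserved).
W₁ = 1/(μ₁−λ) = 1/(5.91−2.02) = 0.25707 hr
W₂ = 1/(μ₂−λ) = 1/(5.96−2.02) = 0.25381 hr
W_total = W₁ + W₂ = 0.25707 + 0.25381 = 0.51088 hr

Final: 0.51088 hr


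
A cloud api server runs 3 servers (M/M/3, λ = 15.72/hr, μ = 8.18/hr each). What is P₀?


a = λ/μ = 15.72/8.18 = 1.9218; ρ = a/c = 0.6406
Σ_{k=0}^{2} a^k/k! (terms k=0..2) = 1.00000 + 1.92176 + 1.84658 = 4.76834
Tail: a^3/(3!(1−ρ)) = 7.09737/(6·0.3594) = 3.29119
P₀ = 1/(4.76834 + 3.29119) = 1/8.05953 = 0.124077

Final: 0.124077


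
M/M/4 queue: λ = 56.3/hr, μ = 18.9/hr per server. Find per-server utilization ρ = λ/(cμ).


ρ = λ/(cμ) = 56.3/(4·18.9) = 56.3/75.60 = 0.7447

Final: 0.7447


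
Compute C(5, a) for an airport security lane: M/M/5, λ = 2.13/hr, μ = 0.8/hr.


a = λ/μ = 2.6625; ρ = a/5 = 0.5325
P₀ = 0.067424 (from M/M/c formula)
C(c,a) = [a^c/(c!(1−ρ))]·P₀ = [133.79753/(120·0.4675)]·0.067424
= 2.38498·0.067424 = 0.160805

Final: 0.160805


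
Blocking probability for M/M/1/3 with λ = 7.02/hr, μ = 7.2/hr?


ρ = λ/μ = 7.02/7.2 = 0.9750
P_K = (1−ρ)ρ^K/(1−ρ^(K+1)) = (0.02500·0.926859)/(1 − 0.903688)
= 0.023171/0.096312 = 0.240587

Final: 0.240587


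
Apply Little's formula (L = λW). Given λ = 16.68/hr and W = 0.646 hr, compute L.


L = λW = 16.68·0.646 = 10.7753

Final: 10.7753


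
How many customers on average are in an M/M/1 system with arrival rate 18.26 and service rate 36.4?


ρ = λ/μ = 18.26/36.4 = 0.5016
L = ρ/(1−ρ) = 0.5016/(1 − 0.5016) = 0.5016/0.4984 = 1.0066

Final: 1.0066


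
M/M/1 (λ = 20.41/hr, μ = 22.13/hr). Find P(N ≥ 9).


ρ = 20.41/22.13 = 0.9223
P(N ≥ n) = ρ^n = 0.9223^9 = 0.482786

Final: 0.482786


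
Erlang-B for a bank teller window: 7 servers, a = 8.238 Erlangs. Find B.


B(c,a) = (a^c/c!) / Σ_{k=0}^{c} a^k/k!
a^7/7! = 510.883618
Σ terms (k=0..7): 1.00000 + 8.23800 + 33.93232 + 93.17816 + 191.90041 + 316.17512 + 434.10844 + 510.88362 = 1589.416069
B = 510.883618/1589.416069 = 0.321428

Final: 0.321428


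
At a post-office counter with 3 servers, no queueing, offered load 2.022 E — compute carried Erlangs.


B(3,2.022) = 0.213812 (Erlang-B)
Carried load = a(1 − B) = 2.022·(1 − 0.213812) = 2.022·0.786188 = 1.5897 E

Final: 1.5897 Erlangs


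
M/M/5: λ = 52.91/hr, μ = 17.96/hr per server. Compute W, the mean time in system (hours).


a = 2.9460; ρ = 0.5892; P₀ = 0.049538
Lq = P₀·a^c·ρ/(c!(1−ρ)²) = 0.31982
Wq = Lq/λ = 0.31982/52.91 = 0.006045 hr
W = Wq + 1/μ = 0.006045 + 0.05568 = 0.06172 hr

Final: 0.06172 hr


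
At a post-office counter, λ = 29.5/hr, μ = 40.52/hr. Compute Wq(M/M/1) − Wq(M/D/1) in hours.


ρ = 29.5/40.52 = 0.7280
Wq(M/M/1) = ρ/(μ−λ) = 0.7280/11.02 = 0.06606 hr
Wq(M/D/1) = ρ/(2(μ−λ)) = 0.03303 hr
Savings = 0.06606 − 0.03303 = 0.03303 hr

Final: 0.03303 hr


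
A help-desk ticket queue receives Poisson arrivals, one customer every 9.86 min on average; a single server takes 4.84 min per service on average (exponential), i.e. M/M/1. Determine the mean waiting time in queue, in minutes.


λ = 60/9.86 = 6.0852 /hr
μ = 60/4.84 = 12.3967 /hr
ρ = λ/μ = 6.0852/12.3967 = 0.4909
Wq = ρ/(μ−λ) = 0.4909/(12.3967−6.0852) = 0.07777 hr
In minutes: 0.07777·60 = 4.666 min

Final: 4.666 min


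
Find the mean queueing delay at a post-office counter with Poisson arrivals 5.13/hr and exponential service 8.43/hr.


ρ = 5.13/8.43 = 0.6085
Wq = ρ/(μ−λ) = 0.6085/(8.43 − 5.13) = 0.6085/3.30 = 0.1844 hr

Final: 0.1844 hr


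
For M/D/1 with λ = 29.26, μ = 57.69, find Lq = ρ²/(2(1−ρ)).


ρ = 29.26/57.69 = 0.5072
M/D/1: Lq = ρ²/(2(1−ρ)) = 0.2572/(2·0.4928) = 0.26100

Final: 0.26100


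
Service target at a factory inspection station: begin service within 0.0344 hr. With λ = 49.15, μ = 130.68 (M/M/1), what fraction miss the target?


ρ = 49.15/130.68 = 0.3761
P(Wq > t) = ρ·e^{−(μ−λ)t} = 0.3761·e^{−2.8046}
= 0.3761·0.060529 = 0.022766

Final: 0.022766


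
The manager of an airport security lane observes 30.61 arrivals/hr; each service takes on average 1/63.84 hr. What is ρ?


ρ = λ/μ = 30.61/63.84 = 0.4795

Final: 0.4795


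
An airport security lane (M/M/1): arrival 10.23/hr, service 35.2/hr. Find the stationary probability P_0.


ρ = 10.23/35.2 = 0.2906
P_n = (1−ρ)·ρ^n = (1 − 0.2906)·0.2906^0 = 0.7094·1.000000 = 0.709375

Final: 0.709375


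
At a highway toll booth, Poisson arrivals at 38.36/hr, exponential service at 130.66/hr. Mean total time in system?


W = 1/(μ−λ) = 1/(130.66 − 38.36) = 1/92.30 = 0.01083 hr

Final: 0.01083 hr


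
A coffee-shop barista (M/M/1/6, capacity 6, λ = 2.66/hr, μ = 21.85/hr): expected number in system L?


ρ = 2.66/21.85 = 0.1217
L = ρ[1 − (K+1)ρ^K + Kρ^(K+1)] / [(1−ρ)(1−ρ^(K+1))]
Numerator: 0.1217·(1 − 7·0.000003255 + 6·0.0000003963) = 0.121737
Denominator: (0.8783)·(1.000000) = 0.878261
L = 0.121737/0.878261 = 0.1386

Final: 0.1386


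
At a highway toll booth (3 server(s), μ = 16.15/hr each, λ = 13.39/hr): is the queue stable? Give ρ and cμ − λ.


Total capacity cμ = 3·16.15 = 48.45/hr
ρ = λ/(cμ) = 13.39/48.45 = 0.2764
Stable ⇔ ρ < 1: YES
Spare capacity = cμ − λ = 48.45 − 13.39 = 35.06/hr

Final: ρ = 0.2764; stable; margin = 35.06/hr


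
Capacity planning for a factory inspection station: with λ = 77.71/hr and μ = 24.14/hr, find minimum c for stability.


Stability requires cμ > λ ⇔ c > λ/μ.
λ/μ = 77.71/24.14 = 3.2191
Minimum integer c = ⌊3.2191⌋ + 1 = 4
Check: 4·24.14 = 96.56 > 77.71, while 3·24.14 = 72.42 ≤ 77.71

Final: 4 servers


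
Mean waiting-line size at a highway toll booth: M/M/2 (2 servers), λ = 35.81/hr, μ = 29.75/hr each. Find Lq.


a = λ/μ = 1.2037; ρ = a/2 = 0.6018
P₀ = 0.248557
Lq = P₀·a^c·ρ / (c!·(1−ρ)²) = 0.248557·1.44889·0.6018/(2·0.15852)
= 0.68363

Final: 0.68363


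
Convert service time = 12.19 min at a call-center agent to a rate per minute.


μ = 1/(service time) in consistent units.
1 minute = 1 min, so μ = 1/12.19 = 0.08203 per minute

Final: 0.08203 /min


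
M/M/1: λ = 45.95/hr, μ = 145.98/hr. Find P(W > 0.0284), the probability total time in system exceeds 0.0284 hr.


W ~ Exponential(μ−λ) for M/M/1.
μ − λ = 145.98 − 45.95 = 100.0300
P(W > t) = e^{−(μ−λ)t} = e^{−2.8409} = 0.058376

Final: 0.058376


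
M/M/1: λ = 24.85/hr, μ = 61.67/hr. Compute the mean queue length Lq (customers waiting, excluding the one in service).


ρ = 24.85/61.67 = 0.4030
Lq = ρ²/(1−ρ) = 0.1624/0.5970 = 0.2720

Final: 0.2720


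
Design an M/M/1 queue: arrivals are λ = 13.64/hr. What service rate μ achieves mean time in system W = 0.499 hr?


W = 1/(μ−λ) ⇒ μ − λ = 1/W = 1/0.499 = 2.0040
μ = λ + 1/W = 13.64 + 2.0040 = 15.6440 per hr

Final: 15.6440 /hr


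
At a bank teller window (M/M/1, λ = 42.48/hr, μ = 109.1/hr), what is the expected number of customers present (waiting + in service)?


ρ = λ/μ = 42.48/109.1 = 0.3894
L = ρ/(1−ρ) = 0.3894/(1 − 0.3894) = 0.3894/0.6106 = 0.6376

Final: 0.6376


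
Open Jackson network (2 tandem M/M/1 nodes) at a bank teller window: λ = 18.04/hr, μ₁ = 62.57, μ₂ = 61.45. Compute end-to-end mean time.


Each node sees arrival rate λ = 18.04/hr (tandem ⇒ throughput preserved).
W₁ = 1/(μ₁−λ) = 1/(62.57−18.04) = 0.02246 hr
W₂ = 1/(μ₂−λ) = 1/(61.45−18.04) = 0.02304 hr
W_total = W₁ + W₂ = 0.02246 + 0.02304 = 0.04549 hr

Final: 0.04549 hr


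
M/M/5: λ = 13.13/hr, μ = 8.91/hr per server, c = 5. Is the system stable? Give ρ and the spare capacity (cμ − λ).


Total capacity cμ = 5·8.91 = 44.55/hr
ρ = λ/(cμ) = 13.13/44.55 = 0.2947
Stable ⇔ ρ < 1: YES
Spare capacity = cμ − λ = 44.55 − 13.13 = 31.42/hr

Final: ρ = 0.2947; stable; margin = 31.42/hr


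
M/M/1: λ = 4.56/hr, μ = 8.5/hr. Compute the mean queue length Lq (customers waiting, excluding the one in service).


ρ = 4.56/8.5 = 0.5365
Lq = ρ²/(1−ρ) = 0.2878/0.4635 = 0.6209

Final: 0.6209


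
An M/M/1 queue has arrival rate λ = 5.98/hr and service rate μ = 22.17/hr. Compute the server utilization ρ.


ρ = λ/μ = 5.98/22.17 = 0.2697

Final: 0.2697


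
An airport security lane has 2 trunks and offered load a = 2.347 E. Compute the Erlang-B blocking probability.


B(c,a) = (a^c/c!) / Σ_{k=0}^{c} a^k/k!
a^2/2! = 2.754204
Σ terms (k=0..2): 1.00000 + 2.34700 + 2.75420 = 6.101204
B = 2.754204/6.101204 = 0.451420

Final: 0.451420


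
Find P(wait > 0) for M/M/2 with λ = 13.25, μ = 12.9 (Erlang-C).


a = λ/μ = 1.0271; ρ = a/2 = 0.5136
P₀ = 0.321383 (from M/M/c formula)
C(c,a) = [a^c/(c!(1−ρ))]·P₀ = [1.05500/(2·0.4864)]·0.321383
= 1.08442·0.321383 = 0.348515

Final: 0.348515


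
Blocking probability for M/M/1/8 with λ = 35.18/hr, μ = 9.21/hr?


ρ = λ/μ = 35.18/9.21 = 3.8198
P_K = (1−ρ)ρ^K/(1−ρ^(K+1)) = (-2.8198·45319.972681)/(1 − 173111.470023)
= -127791.497342/-173110.470023 = 0.738208

Final: 0.738208


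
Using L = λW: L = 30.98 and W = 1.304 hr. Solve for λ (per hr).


λ = L/W = 30.98/1.304 = 23.7577 /hr

Final: 23.7577 /hr


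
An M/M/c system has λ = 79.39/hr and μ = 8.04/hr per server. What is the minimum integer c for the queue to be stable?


Stability requires cμ > λ ⇔ c > λ/μ.
λ/μ = 79.39/8.04 = 9.8744
Minimum integer c = ⌊9.8744⌋ + 1 = 10
Check: 10·8.04 = 80.40 > 79.39, while 9·8.04 = 72.36 ≤ 79.39

Final: 10 servers


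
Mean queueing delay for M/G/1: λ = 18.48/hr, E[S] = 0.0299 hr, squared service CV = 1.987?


ρ = λ·E[S] = 18.48·0.0299 = 0.5526
E[S²] = E[S]²(1+C_s²) = 0.0299²·(1+1.987) = 0.002670
Wq = λ·E[S²]/(2(1−ρ)) = 18.48·0.002670/(2·0.4474) = 0.05515 hr

Final: 0.05515 hr
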